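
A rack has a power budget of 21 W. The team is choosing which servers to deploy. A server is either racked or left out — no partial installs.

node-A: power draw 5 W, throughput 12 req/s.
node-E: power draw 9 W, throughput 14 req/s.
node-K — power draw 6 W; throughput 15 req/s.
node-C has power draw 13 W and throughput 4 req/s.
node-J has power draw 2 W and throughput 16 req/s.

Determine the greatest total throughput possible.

45

Take node-E, node-K, and node-J: power draw 9 + 6 + 2 = 17 ≤ 21, throughput 14 + 15 + 16 = 45.
No other feasible combination does better.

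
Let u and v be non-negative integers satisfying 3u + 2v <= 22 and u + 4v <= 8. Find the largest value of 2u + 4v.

14

(u,v)=(7,0): 3·7+2·0=21≤22, 1·7+4·0=7≤8, objective 14.
(u,v)=(6,0): 3·6+2·0=18≤22, 1·6+4·0=6≤8, objective 12.
The best lattice point is (7,0), giving 14.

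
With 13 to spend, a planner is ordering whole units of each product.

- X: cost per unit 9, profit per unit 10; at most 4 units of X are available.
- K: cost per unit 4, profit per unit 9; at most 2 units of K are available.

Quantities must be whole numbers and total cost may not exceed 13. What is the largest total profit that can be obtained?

K has the best ratio (9/4); taking only K gives at most 2×9 = 18 (stopped by the supply cap of 2).
Mixing does better — 1×X and 1×K: cost 13 ≤ 13, profit 1·10 + 1·9 = 19.

19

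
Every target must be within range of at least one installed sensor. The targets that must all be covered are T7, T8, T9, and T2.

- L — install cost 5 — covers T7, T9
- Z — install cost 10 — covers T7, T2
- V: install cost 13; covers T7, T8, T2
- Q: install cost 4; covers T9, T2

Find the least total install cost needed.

Choose V and Q: together they cover T7, T8, T9, T2 — every target.
Total install cost: 13 + 4 = 17.

17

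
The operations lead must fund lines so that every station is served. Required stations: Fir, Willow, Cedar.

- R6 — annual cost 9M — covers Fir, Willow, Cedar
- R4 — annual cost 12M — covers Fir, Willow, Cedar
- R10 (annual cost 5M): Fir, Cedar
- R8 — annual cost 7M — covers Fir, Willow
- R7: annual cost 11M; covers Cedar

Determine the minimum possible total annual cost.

9

R6 alone covers Fir, Willow, Cedar — every station.
Total annual cost: 9.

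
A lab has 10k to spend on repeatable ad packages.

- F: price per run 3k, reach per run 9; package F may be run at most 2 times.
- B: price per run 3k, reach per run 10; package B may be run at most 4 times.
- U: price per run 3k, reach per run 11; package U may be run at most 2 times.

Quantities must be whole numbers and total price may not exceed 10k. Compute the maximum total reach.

32

1×B and 2×U: price 9 ≤ 10, reach 1·10 + 2·11 = 32.
2×B and 1×U: price 9 ≤ 10, reach 2·10 + 1·11 = 31.
Best is 32.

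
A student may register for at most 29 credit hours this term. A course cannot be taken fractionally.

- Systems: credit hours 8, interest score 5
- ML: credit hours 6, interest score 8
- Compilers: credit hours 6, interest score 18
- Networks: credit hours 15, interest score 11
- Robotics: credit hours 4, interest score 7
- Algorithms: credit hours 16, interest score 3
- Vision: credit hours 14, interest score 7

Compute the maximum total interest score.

38

This is a 0-1 knapsack instance.
Allowing fractional choices, the relaxed optimum would be about 42.5, but courses are indivisible.
Systems + ML + Compilers + Robotics: credit hours 8 + 6 + 6 + 4 = 24 ≤ 29, interest score 5 + 8 + 18 + 7 = 38.
Compilers + Networks + Robotics: credit hours 6 + 15 + 4 = 25 ≤ 29, interest score 18 + 11 + 7 = 36.
ML + Compilers + Networks: credit hours 6 + 6 + 15 = 27 ≤ 29, interest score 8 + 18 + 11 = 37.
Best is Systems, ML, Compilers, and Robotics with total interest score 38.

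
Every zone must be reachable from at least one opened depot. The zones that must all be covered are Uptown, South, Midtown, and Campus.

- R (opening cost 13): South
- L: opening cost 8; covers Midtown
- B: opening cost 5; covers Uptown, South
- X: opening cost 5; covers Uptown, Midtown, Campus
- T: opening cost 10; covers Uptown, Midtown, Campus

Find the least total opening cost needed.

This is an integer covering problem.
Choose B and X: together they cover Uptown, South, Midtown, Campus — every zone.
Total opening cost: 5 + 5 = 10.
No cover costs less than 10.

10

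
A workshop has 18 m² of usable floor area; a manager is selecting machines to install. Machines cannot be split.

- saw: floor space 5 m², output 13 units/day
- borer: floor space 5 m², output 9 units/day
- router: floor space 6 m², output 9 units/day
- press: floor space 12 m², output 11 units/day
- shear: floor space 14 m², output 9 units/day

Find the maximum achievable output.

31

Allowing fractional choices, the relaxed optimum would be about 32.8, but machines are indivisible.
saw + press: floor space 5 + 12 = 17 ≤ 18, output 13 + 11 = 24.
saw + borer: floor space 5 + 5 = 10 ≤ 18, output 13 + 9 = 22.
saw + borer + router: floor space 5 + 5 + 6 = 16 ≤ 18, output 13 + 9 + 9 = 31.
Best is saw, borer, and router with total output 31.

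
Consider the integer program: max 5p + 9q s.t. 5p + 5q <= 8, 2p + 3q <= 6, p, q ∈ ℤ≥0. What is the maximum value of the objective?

Relaxing integrality, the LP optimum is 14.40 at (p,q) = (0, 1.6), which is not an integer point.
(p,q)=(0,1): 5·0+5·1=5≤8, 2·0+3·1=3≤6, objective 9.
(p,q)=(1,0): 5·1+5·0=5≤8, 2·1+3·0=2≤6, objective 5.
(p,q)=(0,0): 5·0+5·0=0≤8, 2·0+3·0=0≤6, objective 0.
The best lattice point is (0,1), giving 9.

9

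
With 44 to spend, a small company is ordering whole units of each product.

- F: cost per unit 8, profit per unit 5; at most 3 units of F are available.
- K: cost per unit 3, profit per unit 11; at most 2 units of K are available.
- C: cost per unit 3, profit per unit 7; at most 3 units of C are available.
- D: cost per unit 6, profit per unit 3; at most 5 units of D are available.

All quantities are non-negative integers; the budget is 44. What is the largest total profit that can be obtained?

This is a bounded integer knapsack.
2×F, 2×K, 3×C, and 2×D: cost 43 ≤ 44, profit 2·5 + 2·11 + 3·7 + 2·3 = 59.
3×F, 2×K, and 3×C: cost 39 ≤ 44, profit 3·5 + 2·11 + 3·7 = 58.
Best is 59.

59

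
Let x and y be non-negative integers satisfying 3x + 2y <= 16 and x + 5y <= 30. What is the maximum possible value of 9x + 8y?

58

Relaxing integrality, the LP optimum is 59.38 at (x,y) = (1.54, 5.69), which is not an integer point.
(x,y)=(2,5): 3·2+2·5=16≤16, 1·2+5·5=27≤30, objective 58.
(x,y)=(2,4): 3·2+2·4=14≤16, 1·2+5·4=22≤30, objective 50.
(x,y)=(1,5): 3·1+2·5=13≤16, 1·1+5·5=26≤30, objective 49.
(x,y)=(0,6): 3·0+2·6=12≤16, 1·0+5·6=30≤30, objective 48.
No feasible integer point exceeds 58.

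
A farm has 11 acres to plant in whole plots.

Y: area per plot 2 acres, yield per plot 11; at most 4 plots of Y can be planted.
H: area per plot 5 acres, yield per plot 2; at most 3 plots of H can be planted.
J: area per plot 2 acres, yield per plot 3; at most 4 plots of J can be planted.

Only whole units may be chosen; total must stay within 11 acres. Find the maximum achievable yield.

47

Y has the best ratio (11/2); taking only Y gives at most 4×11 = 44 (stopped by the supply cap of 4).
Mixing does better — 4×Y and 1×J: area 10 ≤ 11, yield 4·11 + 1·3 = 47.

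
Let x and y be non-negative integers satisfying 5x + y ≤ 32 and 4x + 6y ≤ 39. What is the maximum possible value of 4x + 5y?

(x,y)=(5,3): 5·5+1·3=28≤32, 4·5+6·3=38≤39, objective 35.
(x,y)=(6,2): 5·6+1·2=32≤32, 4·6+6·2=36≤39, objective 34.
(x,y)=(4,3): 5·4+1·3=23≤32, 4·4+6·3=34≤39, objective 31.
(x,y)=(5,2): 5·5+1·2=27≤32, 4·5+6·2=32≤39, objective 30.
The best lattice point is (5,3), giving 35.

35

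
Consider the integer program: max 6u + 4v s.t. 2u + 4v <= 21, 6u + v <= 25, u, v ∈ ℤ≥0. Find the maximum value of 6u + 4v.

Relaxing integrality, the LP optimum is 35.36 at (u,v) = (3.59, 3.45), which is not an integer point.
(u,v)=(3,3): 2·3+4·3=18≤21, 6·3+1·3=21≤25, objective 30.
(u,v)=(2,4): 2·2+4·4=20≤21, 6·2+1·4=16≤25, objective 28.
(u,v)=(3,2): 2·3+4·2=14≤21, 6·3+1·2=20≤25, objective 26.
No feasible integer point exceeds 30.

30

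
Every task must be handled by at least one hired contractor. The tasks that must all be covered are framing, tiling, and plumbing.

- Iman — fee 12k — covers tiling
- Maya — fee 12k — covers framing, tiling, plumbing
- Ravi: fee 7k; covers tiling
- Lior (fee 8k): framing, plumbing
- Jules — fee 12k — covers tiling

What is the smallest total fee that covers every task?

12

Maya alone covers framing, tiling, plumbing — every task.
Total fee: 12.
No cover costs less than 12.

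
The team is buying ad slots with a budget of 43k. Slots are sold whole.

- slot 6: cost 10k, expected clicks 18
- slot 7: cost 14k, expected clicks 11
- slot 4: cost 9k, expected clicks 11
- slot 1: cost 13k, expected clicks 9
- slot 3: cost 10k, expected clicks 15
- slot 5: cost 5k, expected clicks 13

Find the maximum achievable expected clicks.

Take slot 6, slot 4, slot 3, and slot 5: cost 10 + 9 + 10 + 5 = 34 ≤ 43, expected clicks 18 + 11 + 15 + 13 = 57.
No feasible combination exceeds this.

57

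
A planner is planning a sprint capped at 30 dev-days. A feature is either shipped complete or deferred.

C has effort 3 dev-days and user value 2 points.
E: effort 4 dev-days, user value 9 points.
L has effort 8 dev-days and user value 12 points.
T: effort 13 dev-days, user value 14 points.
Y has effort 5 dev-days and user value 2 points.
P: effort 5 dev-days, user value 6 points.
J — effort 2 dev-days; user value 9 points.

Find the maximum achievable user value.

Treat it as a binary knapsack problem.
E + L + T + J: effort 4 + 8 + 13 + 2 = 27 ≤ 30, user value 9 + 12 + 14 + 9 = 44.
L + T + P + J: effort 8 + 13 + 5 + 2 = 28 ≤ 30, user value 12 + 14 + 6 + 9 = 41.
C + E + L + T + J: effort 3 + 4 + 8 + 13 + 2 = 30 ≤ 30, user value 2 + 9 + 12 + 14 + 9 = 46.
Best is C, E, L, T, and J with total user value 46.

46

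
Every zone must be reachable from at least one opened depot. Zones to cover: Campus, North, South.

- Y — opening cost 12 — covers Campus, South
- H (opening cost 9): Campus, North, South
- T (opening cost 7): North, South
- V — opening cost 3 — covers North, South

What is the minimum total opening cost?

The greedy cost-per-new-zone heuristic would pick V and H for 12, but a cheaper cover exists.
H alone covers Campus, North, South — every zone.
Total opening cost: 9.
No cover costs less than 9.

9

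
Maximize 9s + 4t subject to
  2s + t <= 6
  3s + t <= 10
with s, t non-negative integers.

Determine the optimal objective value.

(s,t)=(3,0): 2·3+1·0=6≤6, 3·3+1·0=9≤10, objective 27.
(s,t)=(2,1): 2·2+1·1=5≤6, 3·2+1·1=7≤10, objective 22.
(s,t)=(2,0): 2·2+1·0=4≤6, 3·2+1·0=6≤10, objective 18.
Maximum is 27 at (s,t)=(3,0).

27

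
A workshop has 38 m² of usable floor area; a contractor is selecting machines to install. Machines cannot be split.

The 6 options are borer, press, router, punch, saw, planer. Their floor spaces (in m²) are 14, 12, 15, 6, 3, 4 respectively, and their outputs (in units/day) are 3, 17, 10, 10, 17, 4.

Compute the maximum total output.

press + punch + saw + planer: floor space 12 + 6 + 3 + 4 = 25 ≤ 38, output 17 + 10 + 17 + 4 = 48.
press + router + punch + saw: floor space 12 + 15 + 6 + 3 = 36 ≤ 38, output 17 + 10 + 10 + 17 = 54.
press + router + saw + planer: floor space 12 + 15 + 3 + 4 = 34 ≤ 38, output 17 + 10 + 17 + 4 = 48.
Best is press, router, punch, and saw with total output 54.

54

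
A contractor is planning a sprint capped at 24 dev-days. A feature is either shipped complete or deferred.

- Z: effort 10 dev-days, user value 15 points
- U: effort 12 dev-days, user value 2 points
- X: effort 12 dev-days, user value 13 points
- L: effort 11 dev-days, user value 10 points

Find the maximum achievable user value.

28

This is a 0-1 knapsack instance.
Allowing fractional choices, the relaxed optimum would be about 29.8, but features are indivisible.
X + L: effort 12 + 11 = 23 ≤ 24, user value 13 + 10 = 23.
Z + X: effort 10 + 12 = 22 ≤ 24, user value 15 + 13 = 28.
Z + L: effort 10 + 11 = 21 ≤ 24, user value 15 + 10 = 25.
Best is Z and X with total user value 28.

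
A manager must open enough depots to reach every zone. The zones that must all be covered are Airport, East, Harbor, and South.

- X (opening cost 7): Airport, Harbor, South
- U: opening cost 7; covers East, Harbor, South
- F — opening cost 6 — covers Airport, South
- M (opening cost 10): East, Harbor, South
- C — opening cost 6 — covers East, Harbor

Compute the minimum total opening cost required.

The greedy cost-per-new-zone heuristic would pick X and C for 13, but a cheaper cover exists.
Choose F and C: together they cover Airport, East, Harbor, South — every zone.
Total opening cost: 6 + 6 = 12.
No cover costs less than 12.

12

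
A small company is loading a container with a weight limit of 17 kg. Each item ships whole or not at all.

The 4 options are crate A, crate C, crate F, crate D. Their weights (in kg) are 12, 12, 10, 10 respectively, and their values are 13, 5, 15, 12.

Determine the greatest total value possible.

15

Take crate F: weight 10 ≤ 17, value 15.
No other feasible combination does better.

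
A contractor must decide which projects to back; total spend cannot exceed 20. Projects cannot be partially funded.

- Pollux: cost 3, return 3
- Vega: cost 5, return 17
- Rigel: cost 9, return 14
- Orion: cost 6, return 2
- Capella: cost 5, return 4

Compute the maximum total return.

Take Vega, Rigel, and Capella: cost 5 + 9 + 5 = 19 ≤ 20, return 17 + 14 + 4 = 35.
No other feasible combination does better.

35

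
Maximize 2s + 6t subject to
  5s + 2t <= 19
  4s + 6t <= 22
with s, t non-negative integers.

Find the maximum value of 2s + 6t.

20

The continuous relaxation peaks at (0, 3.67) with value 22.00; rounding to a feasible lattice point costs some objective.
(s,t)=(1,3): 5·1+2·3=11≤19, 4·1+6·3=22≤22, objective 20.
(s,t)=(0,3): 5·0+2·3=6≤19, 4·0+6·3=18≤22, objective 18.
(s,t)=(2,2): 5·2+2·2=14≤19, 4·2+6·2=20≤22, objective 16.
Maximum is 20 at (s,t)=(1,3).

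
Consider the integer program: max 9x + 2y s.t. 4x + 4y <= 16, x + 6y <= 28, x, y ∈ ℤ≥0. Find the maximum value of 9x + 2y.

36

(x,y)=(4,0): 4·4+4·0=16≤16, 1·4+6·0=4≤28, objective 36.
(x,y)=(3,1): 4·3+4·1=16≤16, 1·3+6·1=9≤28, objective 29.
(x,y)=(3,0): 4·3+4·0=12≤16, 1·3+6·0=3≤28, objective 27.
The best lattice point is (4,0), giving 36.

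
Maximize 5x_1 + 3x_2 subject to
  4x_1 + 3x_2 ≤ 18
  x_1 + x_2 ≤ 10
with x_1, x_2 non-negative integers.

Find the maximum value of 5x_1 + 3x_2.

The continuous relaxation peaks at (4.5, 0) with value 22.50; rounding to a feasible lattice point costs some objective.
(x_1,x_2)=(3,2): 4·3+3·2=18≤18, 1·3+1·2=5≤10, objective 21.
(x_1,x_2)=(4,0): 4·4+3·0=16≤18, 1·4+1·0=4≤10, objective 20.
(x_1,x_2)=(2,3): 4·2+3·3=17≤18, 1·2+1·3=5≤10, objective 19.
The best lattice point is (3,2), giving 21.

21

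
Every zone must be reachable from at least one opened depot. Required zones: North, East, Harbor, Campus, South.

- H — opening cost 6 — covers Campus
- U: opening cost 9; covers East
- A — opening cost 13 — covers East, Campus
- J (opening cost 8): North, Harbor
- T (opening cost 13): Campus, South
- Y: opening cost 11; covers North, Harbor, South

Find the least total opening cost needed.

24

Choose A and Y: together they cover North, East, Harbor, Campus, South — every zone.
Total opening cost: 13 + 11 = 24.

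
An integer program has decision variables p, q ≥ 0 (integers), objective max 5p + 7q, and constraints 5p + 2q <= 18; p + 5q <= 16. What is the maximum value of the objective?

Relaxing integrality, the LP optimum is 31.48 at (p,q) = (2.52, 2.7), which is not an integer point.
(p,q)=(1,3): 5·1+2·3=11≤18, 1·1+5·3=16≤16, objective 26.
(p,q)=(2,2): 5·2+2·2=14≤18, 1·2+5·2=12≤16, objective 24.
(p,q)=(3,1): 5·3+2·1=17≤18, 1·3+5·1=8≤16, objective 22.
No feasible integer point exceeds 26.

26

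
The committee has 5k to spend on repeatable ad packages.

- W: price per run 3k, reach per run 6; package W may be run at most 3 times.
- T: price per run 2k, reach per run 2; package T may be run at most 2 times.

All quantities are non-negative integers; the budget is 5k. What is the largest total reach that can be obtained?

W has the best ratio (6/3); taking only W gives at most 1×6 = 6 (stopped by the price limit).
Mixing does better — 1×W and 1×T: price 5 ≤ 5, reach 1·6 + 1·2 = 8.

8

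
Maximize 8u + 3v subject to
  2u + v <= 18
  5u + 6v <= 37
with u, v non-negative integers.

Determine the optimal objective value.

56

The continuous relaxation peaks at (7.4, 0) with value 59.20; rounding to a feasible lattice point costs some objective.
(u,v)=(7,0): 2·7+1·0=14≤18, 5·7+6·0=35≤37, objective 56.
(u,v)=(6,1): 2·6+1·1=13≤18, 5·6+6·1=36≤37, objective 51.
(u,v)=(6,0): 2·6+1·0=12≤18, 5·6+6·0=30≤37, objective 48.
No feasible integer point exceeds 56.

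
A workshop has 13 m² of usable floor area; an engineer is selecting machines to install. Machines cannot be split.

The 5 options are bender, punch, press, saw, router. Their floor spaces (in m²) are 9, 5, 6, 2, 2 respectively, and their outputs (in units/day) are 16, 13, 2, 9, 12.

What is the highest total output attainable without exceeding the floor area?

37

Treat it as a binary knapsack problem.
Take bender, saw, and router: floor space 9 + 2 + 2 = 13 ≤ 13, output 16 + 9 + 12 = 37.
No other feasible combination does better.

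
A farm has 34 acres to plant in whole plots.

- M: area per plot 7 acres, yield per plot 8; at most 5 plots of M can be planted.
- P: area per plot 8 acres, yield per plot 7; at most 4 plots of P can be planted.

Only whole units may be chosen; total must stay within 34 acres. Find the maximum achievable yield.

32

M has the best ratio (8/7); taking only M gives at most 4×8 = 32 (stopped by the area limit).
Optimal: 4×M: area 28 ≤ 34, yield 4·8 = 32.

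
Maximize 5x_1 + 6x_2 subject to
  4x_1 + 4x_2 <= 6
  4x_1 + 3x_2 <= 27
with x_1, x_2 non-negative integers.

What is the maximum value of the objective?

(x_1,x_2)=(0,1): 4·0+4·1=4≤6, 4·0+3·1=3≤27, objective 6.
(x_1,x_2)=(1,0): 4·1+4·0=4≤6, 4·1+3·0=4≤27, objective 5.
(x_1,x_2)=(0,0): 4·0+4·0=0≤6, 4·0+3·0=0≤27, objective 0.
No feasible integer point exceeds 6.

6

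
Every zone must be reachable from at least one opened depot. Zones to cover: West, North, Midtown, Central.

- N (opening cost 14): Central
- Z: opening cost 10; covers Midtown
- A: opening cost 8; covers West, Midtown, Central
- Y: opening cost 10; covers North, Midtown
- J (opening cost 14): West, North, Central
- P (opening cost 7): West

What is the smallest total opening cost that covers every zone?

Choose A and Y: together they cover West, North, Midtown, Central — every zone.
Total opening cost: 8 + 10 = 18.

18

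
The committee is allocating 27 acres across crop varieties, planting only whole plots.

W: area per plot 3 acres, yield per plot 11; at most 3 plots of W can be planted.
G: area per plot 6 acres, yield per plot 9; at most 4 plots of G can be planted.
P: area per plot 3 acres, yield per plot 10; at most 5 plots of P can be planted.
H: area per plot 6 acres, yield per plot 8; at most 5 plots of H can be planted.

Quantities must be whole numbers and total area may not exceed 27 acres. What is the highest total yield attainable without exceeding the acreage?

83

This is a bounded integer knapsack.
3×W, 1×G, and 4×P: area 27 ≤ 27, yield 3·11 + 1·9 + 4·10 = 82.
3×W and 5×P: area 24 ≤ 27, yield 3·11 + 5·10 = 83.
Best is 83.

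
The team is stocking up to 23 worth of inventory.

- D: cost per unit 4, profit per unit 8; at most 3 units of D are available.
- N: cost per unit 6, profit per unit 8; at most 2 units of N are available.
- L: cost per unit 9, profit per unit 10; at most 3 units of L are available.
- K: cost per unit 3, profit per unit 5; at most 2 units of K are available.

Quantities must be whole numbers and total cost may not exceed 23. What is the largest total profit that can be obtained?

37

Take 2×D, 2×N, and 1×K: cost 23 ≤ 23, profit 2·8 + 2·8 + 1·5 = 37.
No other integer combination yields more.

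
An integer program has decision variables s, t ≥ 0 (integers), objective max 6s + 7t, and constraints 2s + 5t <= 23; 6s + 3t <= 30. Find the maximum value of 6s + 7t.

(s,t)=(3,3) is feasible, giving 39.
(s,t)=(4,2) is feasible, giving 38.
Maximum is 39 at (s,t)=(3,3).

39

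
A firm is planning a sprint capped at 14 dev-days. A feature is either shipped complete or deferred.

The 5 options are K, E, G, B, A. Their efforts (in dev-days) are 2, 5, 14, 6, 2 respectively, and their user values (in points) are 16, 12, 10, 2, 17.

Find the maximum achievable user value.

45

K + E + A: effort 2 + 5 + 2 = 9 ≤ 14, user value 16 + 12 + 17 = 45.
K + B + A: effort 2 + 6 + 2 = 10 ≤ 14, user value 16 + 2 + 17 = 35.
Best is K, E, and A with total user value 45.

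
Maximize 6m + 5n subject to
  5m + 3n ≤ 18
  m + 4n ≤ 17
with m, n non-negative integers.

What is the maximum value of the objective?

The continuous relaxation peaks at (1.24, 3.94) with value 27.12; rounding to a feasible lattice point costs some objective.
(m,n)=(1,4): 5·1+3·4=17≤18, 1·1+4·4=17≤17, objective 26.
(m,n)=(2,2): 5·2+3·2=16≤18, 1·2+4·2=10≤17, objective 22.
The best lattice point is (1,4), giving 26.

26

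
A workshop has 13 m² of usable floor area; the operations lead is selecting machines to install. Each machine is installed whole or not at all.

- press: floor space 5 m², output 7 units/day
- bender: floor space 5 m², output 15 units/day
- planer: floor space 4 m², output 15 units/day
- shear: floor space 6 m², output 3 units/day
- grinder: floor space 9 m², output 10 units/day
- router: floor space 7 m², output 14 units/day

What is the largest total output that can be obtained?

This is an integer program with binary decision variables.
Take bender and planer: floor space 5 + 4 = 9 ≤ 13, output 15 + 15 = 30.
No other feasible combination does better.

30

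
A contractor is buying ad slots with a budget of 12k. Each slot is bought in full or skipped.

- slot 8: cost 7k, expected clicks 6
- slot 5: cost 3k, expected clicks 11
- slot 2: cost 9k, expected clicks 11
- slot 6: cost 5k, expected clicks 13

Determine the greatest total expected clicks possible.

24

This is a 0-1 knapsack instance.
Allowing fractional choices, the relaxed optimum would be about 28.9, but ad slots are indivisible.
slot 8 + slot 6: cost 7 + 5 = 12 ≤ 12, expected clicks 6 + 13 = 19.
slot 5 + slot 2: cost 3 + 9 = 12 ≤ 12, expected clicks 11 + 11 = 22.
slot 5 + slot 6: cost 3 + 5 = 8 ≤ 12, expected clicks 11 + 13 = 24.
Best is slot 5 and slot 6 with total expected clicks 24.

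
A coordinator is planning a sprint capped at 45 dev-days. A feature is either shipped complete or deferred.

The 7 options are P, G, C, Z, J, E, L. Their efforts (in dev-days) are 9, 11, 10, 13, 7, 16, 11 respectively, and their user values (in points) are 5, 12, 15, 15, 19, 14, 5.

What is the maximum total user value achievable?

61

G + C + J + E: effort 11 + 10 + 7 + 16 = 44 ≤ 45, user value 12 + 15 + 19 + 14 = 60.
G + C + Z + J: effort 11 + 10 + 13 + 7 = 41 ≤ 45, user value 12 + 15 + 15 + 19 = 61.
P + C + Z + J: effort 9 + 10 + 13 + 7 = 39 ≤ 45, user value 5 + 15 + 15 + 19 = 54.
Best is G, C, Z, and J with total user value 61.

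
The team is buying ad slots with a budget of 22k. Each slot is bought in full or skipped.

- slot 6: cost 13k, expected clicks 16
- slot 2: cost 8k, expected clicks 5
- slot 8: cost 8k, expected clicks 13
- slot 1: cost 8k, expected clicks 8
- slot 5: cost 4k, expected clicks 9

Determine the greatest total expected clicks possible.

30

Take slot 8, slot 1, and slot 5: cost 8 + 8 + 4 = 20 ≤ 22, expected clicks 13 + 8 + 9 = 30.
No other feasible combination does better.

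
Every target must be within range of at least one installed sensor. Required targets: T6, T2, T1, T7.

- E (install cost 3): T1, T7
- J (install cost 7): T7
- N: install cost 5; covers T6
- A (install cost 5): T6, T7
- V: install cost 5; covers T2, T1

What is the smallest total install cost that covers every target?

10

Choose A and V: together they cover T6, T2, T1, T7 — every target.
Total install cost: 5 + 5 = 10.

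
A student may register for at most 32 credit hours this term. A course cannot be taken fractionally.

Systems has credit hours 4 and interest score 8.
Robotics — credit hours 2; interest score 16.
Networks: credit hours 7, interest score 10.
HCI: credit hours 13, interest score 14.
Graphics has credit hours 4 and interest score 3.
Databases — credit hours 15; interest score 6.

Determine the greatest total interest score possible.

51

Treat it as a binary knapsack problem.
Systems + Robotics + Networks + HCI + Graphics: credit hours 4 + 2 + 7 + 13 + 4 = 30 ≤ 32, interest score 8 + 16 + 10 + 14 + 3 = 51.
Systems + Robotics + Networks + HCI: credit hours 4 + 2 + 7 + 13 = 26 ≤ 32, interest score 8 + 16 + 10 + 14 = 48.
Robotics + Networks + HCI + Graphics: credit hours 2 + 7 + 13 + 4 = 26 ≤ 32, interest score 16 + 10 + 14 + 3 = 43.
Best is Systems, Robotics, Networks, HCI, and Graphics with total interest score 51.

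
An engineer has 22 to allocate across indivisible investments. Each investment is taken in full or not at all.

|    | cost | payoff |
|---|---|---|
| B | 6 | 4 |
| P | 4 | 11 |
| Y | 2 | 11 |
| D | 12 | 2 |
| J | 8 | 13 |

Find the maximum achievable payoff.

39

Allowing fractional choices, the relaxed optimum would be about 39.3, but investments are indivisible.
P + Y + J: cost 4 + 2 + 8 = 14 ≤ 22, payoff 11 + 11 + 13 = 35.
B + P + Y + J: cost 6 + 4 + 2 + 8 = 20 ≤ 22, payoff 4 + 11 + 11 + 13 = 39.
Best is B, P, Y, and J with total payoff 39.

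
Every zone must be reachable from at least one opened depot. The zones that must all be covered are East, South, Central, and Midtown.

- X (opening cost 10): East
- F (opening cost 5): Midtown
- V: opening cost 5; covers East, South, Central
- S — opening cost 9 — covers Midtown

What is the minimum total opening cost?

10

Choose F and V: together they cover East, South, Central, Midtown — every zone.
Total opening cost: 5 + 5 = 10.
No cover costs less than 10.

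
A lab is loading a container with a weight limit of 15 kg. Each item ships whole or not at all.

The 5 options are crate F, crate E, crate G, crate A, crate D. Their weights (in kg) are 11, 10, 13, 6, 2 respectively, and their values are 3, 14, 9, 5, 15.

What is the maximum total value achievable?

crate G + crate D: weight 13 + 2 = 15 ≤ 15, value 9 + 15 = 24.
crate E + crate D: weight 10 + 2 = 12 ≤ 15, value 14 + 15 = 29.
Best is crate E and crate D with total value 29.

29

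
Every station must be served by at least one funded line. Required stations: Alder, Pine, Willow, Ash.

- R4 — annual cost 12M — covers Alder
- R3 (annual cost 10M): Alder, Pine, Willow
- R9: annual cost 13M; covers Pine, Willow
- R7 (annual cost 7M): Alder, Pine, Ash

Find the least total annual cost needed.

17

Choose R3 and R7: together they cover Alder, Pine, Willow, Ash — every station.
Total annual cost: 10 + 7 = 17.
No cover costs less than 17.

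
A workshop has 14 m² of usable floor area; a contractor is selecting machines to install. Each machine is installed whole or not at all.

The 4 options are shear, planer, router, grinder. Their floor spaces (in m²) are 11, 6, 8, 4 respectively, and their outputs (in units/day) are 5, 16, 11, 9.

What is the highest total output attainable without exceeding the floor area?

27

Take planer and router: floor space 6 + 8 = 14 ≤ 14, output 16 + 11 = 27.
No other feasible combination does better.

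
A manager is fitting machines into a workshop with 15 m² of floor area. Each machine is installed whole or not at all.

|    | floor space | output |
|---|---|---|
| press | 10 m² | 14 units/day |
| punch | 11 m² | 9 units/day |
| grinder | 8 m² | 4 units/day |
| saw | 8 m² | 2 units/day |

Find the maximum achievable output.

14

Take press: floor space 10 ≤ 15, output 14.
No other feasible combination does better.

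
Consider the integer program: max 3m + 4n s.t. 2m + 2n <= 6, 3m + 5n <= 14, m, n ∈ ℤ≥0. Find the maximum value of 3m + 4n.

(m,n)=(1,2): 2·1+2·2=6≤6, 3·1+5·2=13≤14, objective 11.
(m,n)=(2,1): 2·2+2·1=6≤6, 3·2+5·1=11≤14, objective 10.
(m,n)=(0,2): 2·0+2·2=4≤6, 3·0+5·2=10≤14, objective 8.
(m,n)=(1,1): 2·1+2·1=4≤6, 3·1+5·1=8≤14, objective 7.
The best lattice point is (1,2), giving 11.

11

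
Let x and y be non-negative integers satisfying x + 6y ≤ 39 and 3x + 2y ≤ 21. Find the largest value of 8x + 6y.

(x,y)=(3,6): 1·3+6·6=39≤39, 3·3+2·6=21≤21, objective 60.
(x,y)=(3,5): 1·3+6·5=33≤39, 3·3+2·5=19≤21, objective 54.
(x,y)=(2,6): 1·2+6·6=38≤39, 3·2+2·6=18≤21, objective 52.
The best lattice point is (3,6), giving 60.

60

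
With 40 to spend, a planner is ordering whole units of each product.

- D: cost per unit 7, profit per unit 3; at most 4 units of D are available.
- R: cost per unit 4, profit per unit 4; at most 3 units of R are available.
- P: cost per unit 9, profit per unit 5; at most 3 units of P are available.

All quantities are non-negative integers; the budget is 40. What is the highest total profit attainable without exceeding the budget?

27

1×D, 3×R, and 2×P: cost 37 ≤ 40, profit 1·3 + 3·4 + 2·5 = 25.
3×R and 3×P: cost 39 ≤ 40, profit 3·4 + 3·5 = 27.
Best is 27.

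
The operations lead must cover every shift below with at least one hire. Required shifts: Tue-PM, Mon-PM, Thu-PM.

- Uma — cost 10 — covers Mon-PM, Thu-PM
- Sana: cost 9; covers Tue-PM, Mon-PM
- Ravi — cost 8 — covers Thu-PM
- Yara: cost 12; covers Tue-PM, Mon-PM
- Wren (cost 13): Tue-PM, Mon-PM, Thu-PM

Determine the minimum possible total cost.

13

Wren alone covers Tue-PM, Mon-PM, Thu-PM — every shift.
Total cost: 13.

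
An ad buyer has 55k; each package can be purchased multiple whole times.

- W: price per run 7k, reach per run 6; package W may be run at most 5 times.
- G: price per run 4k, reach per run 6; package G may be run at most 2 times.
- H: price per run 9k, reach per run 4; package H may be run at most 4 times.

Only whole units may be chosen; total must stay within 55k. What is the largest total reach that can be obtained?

46

G has the best ratio (6/4); taking only G gives at most 2×6 = 12 (stopped by the supply cap of 2).
Mixing does better — 5×W, 2×G, and 1×H: price 52 ≤ 55, reach 5·6 + 2·6 + 1·4 = 46.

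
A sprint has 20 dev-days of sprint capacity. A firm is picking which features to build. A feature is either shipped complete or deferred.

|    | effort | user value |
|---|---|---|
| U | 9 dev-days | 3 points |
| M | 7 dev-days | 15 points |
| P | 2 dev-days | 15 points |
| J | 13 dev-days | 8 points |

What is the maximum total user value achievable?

33

Take U, M, and P: effort 9 + 7 + 2 = 18 ≤ 20, user value 3 + 15 + 15 = 33.
No other feasible combination does better.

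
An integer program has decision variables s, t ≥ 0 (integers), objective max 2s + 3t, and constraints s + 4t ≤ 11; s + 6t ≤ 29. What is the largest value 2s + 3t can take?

22

(s,t)=(11,0): 1·11+4·0=11≤11, 1·11+6·0=11≤29, objective 22.
(s,t)=(10,0): 1·10+4·0=10≤11, 1·10+6·0=10≤29, objective 20.
No feasible integer point exceeds 22.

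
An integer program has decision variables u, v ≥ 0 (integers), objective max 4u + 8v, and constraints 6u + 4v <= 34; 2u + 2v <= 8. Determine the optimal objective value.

(u,v)=(0,4): 6·0+4·4=16≤34, 2·0+2·4=8≤8, objective 32.
(u,v)=(1,3): 6·1+4·3=18≤34, 2·1+2·3=8≤8, objective 28.
(u,v)=(0,3): 6·0+4·3=12≤34, 2·0+2·3=6≤8, objective 24.
No feasible integer point exceeds 32.

32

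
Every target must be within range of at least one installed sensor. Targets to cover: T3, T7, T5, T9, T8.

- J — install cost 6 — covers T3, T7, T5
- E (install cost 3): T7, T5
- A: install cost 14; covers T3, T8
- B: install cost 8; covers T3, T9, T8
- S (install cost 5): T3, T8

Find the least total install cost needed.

The greedy cost-per-new-target heuristic would pick E, S, and B for 16, but a cheaper cover exists.
Choose E and B: together they cover T3, T7, T5, T9, T8 — every target.
Total install cost: 3 + 8 = 11.
No cover costs less than 11.

11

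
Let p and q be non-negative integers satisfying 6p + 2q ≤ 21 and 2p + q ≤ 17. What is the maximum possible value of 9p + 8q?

80

(p,q)=(0,10): 6·0+2·10=20≤21, 2·0+1·10=10≤17, objective 80.
(p,q)=(0,9): 6·0+2·9=18≤21, 2·0+1·9=9≤17, objective 72.
The best lattice point is (0,10), giving 80.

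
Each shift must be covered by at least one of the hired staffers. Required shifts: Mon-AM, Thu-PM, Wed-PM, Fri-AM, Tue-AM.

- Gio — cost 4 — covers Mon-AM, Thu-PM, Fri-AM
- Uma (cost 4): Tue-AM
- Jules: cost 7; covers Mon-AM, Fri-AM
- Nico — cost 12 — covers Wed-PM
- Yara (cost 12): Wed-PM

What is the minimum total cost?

20

This is an integer covering problem.
Choose Gio, Uma, and Nico: together they cover Mon-AM, Thu-PM, Wed-PM, Fri-AM, Tue-AM — every shift.
Total cost: 4 + 4 + 12 = 20.
No cover costs less than 20.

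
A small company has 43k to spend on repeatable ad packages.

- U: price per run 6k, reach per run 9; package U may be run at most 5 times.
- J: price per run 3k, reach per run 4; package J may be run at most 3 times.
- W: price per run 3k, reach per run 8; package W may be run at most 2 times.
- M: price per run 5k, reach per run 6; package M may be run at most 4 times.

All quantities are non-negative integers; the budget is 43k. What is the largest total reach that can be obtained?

This is a bounded integer knapsack.
W has the best ratio (8/3); taking only W gives at most 2×8 = 16 (stopped by the supply cap of 2).
Mixing does better — 5×U, 2×J, and 2×W: price 42 ≤ 43, reach 5·9 + 2·4 + 2·8 = 69.

69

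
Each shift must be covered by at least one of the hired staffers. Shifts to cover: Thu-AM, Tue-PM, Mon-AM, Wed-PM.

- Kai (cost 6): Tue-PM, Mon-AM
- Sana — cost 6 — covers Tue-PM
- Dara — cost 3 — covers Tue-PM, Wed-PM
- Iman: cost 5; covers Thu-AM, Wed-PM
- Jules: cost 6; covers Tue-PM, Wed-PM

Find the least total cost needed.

This is an integer covering problem.
The greedy cost-per-new-shift heuristic would pick Dara, Iman, and Kai for 14, but a cheaper cover exists.
Choose Kai and Iman: together they cover Thu-AM, Tue-PM, Mon-AM, Wed-PM — every shift.
Total cost: 6 + 5 = 11.
No cover costs less than 11.

11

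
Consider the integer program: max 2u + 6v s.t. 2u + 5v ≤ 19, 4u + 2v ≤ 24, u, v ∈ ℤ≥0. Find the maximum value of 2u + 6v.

(u,v)=(2,3): 2·2+5·3=19≤19, 4·2+2·3=14≤24, objective 22.
(u,v)=(1,3): 2·1+5·3=17≤19, 4·1+2·3=10≤24, objective 20.
(u,v)=(0,3): 2·0+5·3=15≤19, 4·0+2·3=6≤24, objective 18.
(u,v)=(3,2): 2·3+5·2=16≤19, 4·3+2·2=16≤24, objective 18.
Maximum is 22 at (u,v)=(2,3).

22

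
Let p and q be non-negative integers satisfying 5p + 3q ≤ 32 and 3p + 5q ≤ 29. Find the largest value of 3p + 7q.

The continuous relaxation peaks at (0, 5.8) with value 40.60; rounding to a feasible lattice point costs some objective.
(p,q)=(1,5): 5·1+3·5=20≤32, 3·1+5·5=28≤29, objective 38.
(p,q)=(0,5): 5·0+3·5=15≤32, 3·0+5·5=25≤29, objective 35.
(p,q)=(2,4): 5·2+3·4=22≤32, 3·2+5·4=26≤29, objective 34.
No feasible integer point exceeds 38.

38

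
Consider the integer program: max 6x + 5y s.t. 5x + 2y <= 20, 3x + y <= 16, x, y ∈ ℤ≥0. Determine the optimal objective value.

(x,y)=(0,10): 5·0+2·10=20≤20, 3·0+1·10=10≤16, objective 50.
(x,y)=(0,9): 5·0+2·9=18≤20, 3·0+1·9=9≤16, objective 45.
Maximum is 50 at (x,y)=(0,10).

50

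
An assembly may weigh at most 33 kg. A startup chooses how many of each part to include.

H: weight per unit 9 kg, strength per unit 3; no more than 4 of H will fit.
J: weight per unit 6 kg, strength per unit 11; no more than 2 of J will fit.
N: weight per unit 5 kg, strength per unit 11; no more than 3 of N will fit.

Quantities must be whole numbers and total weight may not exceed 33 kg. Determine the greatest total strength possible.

This is a bounded integer knapsack.
Take 2×J and 3×N: weight 27 ≤ 33, strength 2·11 + 3·11 = 55.
N has the best ratio (11/5) and is taken to its limit of 3; remaining capacity is filled optimally with the others.

55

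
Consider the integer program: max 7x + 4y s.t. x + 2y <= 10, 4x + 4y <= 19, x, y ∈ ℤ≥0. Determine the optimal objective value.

Relaxing integrality, the LP optimum is 33.25 at (x,y) = (4.75, 0), which is not an integer point.
(x,y)=(4,0): 1·4+2·0=4≤10, 4·4+4·0=16≤19, objective 28.
(x,y)=(3,1): 1·3+2·1=5≤10, 4·3+4·1=16≤19, objective 25.
(x,y)=(3,0): 1·3+2·0=3≤10, 4·3+4·0=12≤19, objective 21.
No feasible integer point exceeds 28.

28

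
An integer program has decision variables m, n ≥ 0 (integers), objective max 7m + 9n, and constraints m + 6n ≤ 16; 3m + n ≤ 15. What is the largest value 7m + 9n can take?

46

Relaxing integrality, the LP optimum is 47.94 at (m,n) = (4.35, 1.94), which is not an integer point.
(m,n)=(4,2): 1·4+6·2=16≤16, 3·4+1·2=14≤15, objective 46.
(m,n)=(3,2): 1·3+6·2=15≤16, 3·3+1·2=11≤15, objective 39.
No feasible integer point exceeds 46.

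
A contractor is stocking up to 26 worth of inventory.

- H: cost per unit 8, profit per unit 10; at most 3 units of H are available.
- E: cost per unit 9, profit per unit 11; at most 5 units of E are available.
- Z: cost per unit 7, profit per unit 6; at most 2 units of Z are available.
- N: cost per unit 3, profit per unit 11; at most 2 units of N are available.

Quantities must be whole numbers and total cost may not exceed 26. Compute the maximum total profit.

N has the best ratio (11/3); taking only N gives at most 2×11 = 22 (stopped by the supply cap of 2).
Mixing does better — 2×E and 2×N: cost 24 ≤ 26, profit 2·11 + 2·11 = 44.

44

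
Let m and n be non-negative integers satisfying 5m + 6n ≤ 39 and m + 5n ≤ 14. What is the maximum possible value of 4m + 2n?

28

Relaxing integrality, the LP optimum is 31.20 at (m,n) = (7.8, 0), which is not an integer point.
(m,n)=(7,0): 5·7+6·0=35≤39, 1·7+5·0=7≤14, objective 28.
(m,n)=(6,1): 5·6+6·1=36≤39, 1·6+5·1=11≤14, objective 26.
(m,n)=(6,0): 5·6+6·0=30≤39, 1·6+5·0=6≤14, objective 24.
No feasible integer point exceeds 28.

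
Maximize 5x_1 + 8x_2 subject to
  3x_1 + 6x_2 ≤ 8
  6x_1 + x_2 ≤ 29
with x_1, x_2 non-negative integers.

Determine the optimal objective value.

Relaxing integrality, the LP optimum is 13.33 at (x_1,x_2) = (2.67, 0), which is not an integer point.
(x_1,x_2)=(2,0): 3·2+6·0=6≤8, 6·2+1·0=12≤29, objective 10.
(x_1,x_2)=(1,0): 3·1+6·0=3≤8, 6·1+1·0=6≤29, objective 5.
No feasible integer point exceeds 10.

10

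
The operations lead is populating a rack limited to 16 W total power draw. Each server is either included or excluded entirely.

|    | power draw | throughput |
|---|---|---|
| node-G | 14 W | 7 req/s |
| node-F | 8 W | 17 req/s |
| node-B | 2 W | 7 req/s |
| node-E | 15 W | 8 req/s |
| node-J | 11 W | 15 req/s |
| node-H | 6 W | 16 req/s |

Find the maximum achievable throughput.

40

node-F + node-H: power draw 8 + 6 = 14 ≤ 16, throughput 17 + 16 = 33.
node-F + node-B + node-H: power draw 8 + 2 + 6 = 16 ≤ 16, throughput 17 + 7 + 16 = 40.
node-F + node-B: power draw 8 + 2 = 10 ≤ 16, throughput 17 + 7 = 24.
Best is node-F, node-B, and node-H with total throughput 40.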